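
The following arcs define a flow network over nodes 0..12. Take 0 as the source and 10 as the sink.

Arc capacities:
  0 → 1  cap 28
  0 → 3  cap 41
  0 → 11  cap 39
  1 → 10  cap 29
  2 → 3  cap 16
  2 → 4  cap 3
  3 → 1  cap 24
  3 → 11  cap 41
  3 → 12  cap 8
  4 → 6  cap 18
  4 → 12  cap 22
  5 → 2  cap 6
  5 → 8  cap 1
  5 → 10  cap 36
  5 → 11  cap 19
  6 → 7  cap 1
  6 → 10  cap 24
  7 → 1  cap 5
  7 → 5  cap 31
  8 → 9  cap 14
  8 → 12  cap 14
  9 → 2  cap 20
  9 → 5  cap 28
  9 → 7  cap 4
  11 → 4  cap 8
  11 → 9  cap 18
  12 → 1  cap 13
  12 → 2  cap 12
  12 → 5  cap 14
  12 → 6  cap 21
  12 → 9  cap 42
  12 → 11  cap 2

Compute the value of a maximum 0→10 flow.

Maximum flow value: 63

augment #1: 0→1→10 bottleneck 28, total now 28
augment #2: 0→3→1→10 bottleneck 1, total now 29
augment #3: 0→3→12→5→10 bottleneck 8, total now 37
augment #4: 0→11→4→6→10 bottleneck 8, total now 45
augment #5: 0→11→9→5→10 bottleneck 18, total now 63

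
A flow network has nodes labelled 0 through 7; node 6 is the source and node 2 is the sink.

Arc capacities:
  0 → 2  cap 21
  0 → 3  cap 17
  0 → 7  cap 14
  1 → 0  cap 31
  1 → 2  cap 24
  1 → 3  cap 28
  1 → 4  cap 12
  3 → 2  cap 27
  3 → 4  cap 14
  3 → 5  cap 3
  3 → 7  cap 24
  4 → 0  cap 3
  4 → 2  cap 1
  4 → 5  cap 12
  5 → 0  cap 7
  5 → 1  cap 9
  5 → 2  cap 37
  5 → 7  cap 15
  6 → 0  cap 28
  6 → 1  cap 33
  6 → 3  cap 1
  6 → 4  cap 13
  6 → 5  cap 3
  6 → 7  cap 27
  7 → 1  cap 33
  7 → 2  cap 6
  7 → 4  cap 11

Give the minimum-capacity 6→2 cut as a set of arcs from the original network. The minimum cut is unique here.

Min-cut arcs: {(0,2), (1,2), (3,2), (3,5), (4,2), (4,5), (6,5), (7,2)} (total capacity 97)

augment #1: 6→0→2 push 21
augment #2: 6→1→2 push 24
augment #3: 6→3→2 push 1
augment #4: 6→4→2 push 1
augment #5: 6→5→2 push 3
augment #6: 6→7→2 push 6
augment #7: 6→0→3→2 push 7
augment #8: 6→1→3→2 push 9
augment #9: 6→4→5→2 push 12
augment #10: 6→7→1→3→2 push 10
augment #11: 6→7→1→3→5→2 push 3
max flow = 97; residual-reachable set from 6 gives S-side
cut edges (S→T): {(0,2), (1,2), (3,2), (3,5), (4,2), (4,5), (6,5), (7,2)} total cap 97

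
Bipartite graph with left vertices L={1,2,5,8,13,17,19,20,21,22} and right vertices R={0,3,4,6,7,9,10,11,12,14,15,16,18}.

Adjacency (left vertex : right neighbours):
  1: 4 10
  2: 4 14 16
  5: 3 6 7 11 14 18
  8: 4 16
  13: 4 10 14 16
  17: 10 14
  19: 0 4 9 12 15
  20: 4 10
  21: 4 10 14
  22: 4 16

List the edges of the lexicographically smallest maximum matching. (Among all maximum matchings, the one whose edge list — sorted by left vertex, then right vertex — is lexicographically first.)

Lex-smallest maximum matching: {(1,4), (2,14), (5,3), (8,16), (13,10), (19,0)}

|M| = 6 (so the lex-smallest maximum matching has 6 edges)
process left vertices in ascending order; for each, take the smallest-labelled available neighbour that still permits 6 edges overall, or leave it unmatched if none does
lex-smallest matching: {1-4, 2-14, 5-3, 8-16, 13-10, 19-0}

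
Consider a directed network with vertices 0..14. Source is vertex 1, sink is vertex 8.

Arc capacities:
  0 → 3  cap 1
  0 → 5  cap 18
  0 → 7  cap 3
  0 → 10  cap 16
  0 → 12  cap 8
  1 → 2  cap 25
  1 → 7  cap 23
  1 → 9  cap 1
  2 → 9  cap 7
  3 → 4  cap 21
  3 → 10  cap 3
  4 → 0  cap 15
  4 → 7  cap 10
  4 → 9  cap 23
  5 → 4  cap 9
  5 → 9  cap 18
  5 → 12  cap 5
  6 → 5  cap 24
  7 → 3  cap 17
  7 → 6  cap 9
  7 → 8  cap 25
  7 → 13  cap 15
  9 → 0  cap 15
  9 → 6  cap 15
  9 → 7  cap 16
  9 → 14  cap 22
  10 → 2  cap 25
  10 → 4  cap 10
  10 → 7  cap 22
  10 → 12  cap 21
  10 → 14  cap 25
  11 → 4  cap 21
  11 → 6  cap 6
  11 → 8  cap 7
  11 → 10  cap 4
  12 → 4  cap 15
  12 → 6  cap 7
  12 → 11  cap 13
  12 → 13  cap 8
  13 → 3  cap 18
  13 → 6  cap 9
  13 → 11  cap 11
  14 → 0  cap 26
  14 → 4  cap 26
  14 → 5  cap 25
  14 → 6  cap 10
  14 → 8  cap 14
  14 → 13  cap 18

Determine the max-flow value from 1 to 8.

augment #1: 1→7→8 bottleneck 23, total now 23
augment #2: 1→9→7→8 bottleneck 1, total now 24
augment #3: 1→2→9→7→8 bottleneck 1, total now 25
augment #4: 1→2→9→14→8 bottleneck 6, total now 31

Maximum flow value: 31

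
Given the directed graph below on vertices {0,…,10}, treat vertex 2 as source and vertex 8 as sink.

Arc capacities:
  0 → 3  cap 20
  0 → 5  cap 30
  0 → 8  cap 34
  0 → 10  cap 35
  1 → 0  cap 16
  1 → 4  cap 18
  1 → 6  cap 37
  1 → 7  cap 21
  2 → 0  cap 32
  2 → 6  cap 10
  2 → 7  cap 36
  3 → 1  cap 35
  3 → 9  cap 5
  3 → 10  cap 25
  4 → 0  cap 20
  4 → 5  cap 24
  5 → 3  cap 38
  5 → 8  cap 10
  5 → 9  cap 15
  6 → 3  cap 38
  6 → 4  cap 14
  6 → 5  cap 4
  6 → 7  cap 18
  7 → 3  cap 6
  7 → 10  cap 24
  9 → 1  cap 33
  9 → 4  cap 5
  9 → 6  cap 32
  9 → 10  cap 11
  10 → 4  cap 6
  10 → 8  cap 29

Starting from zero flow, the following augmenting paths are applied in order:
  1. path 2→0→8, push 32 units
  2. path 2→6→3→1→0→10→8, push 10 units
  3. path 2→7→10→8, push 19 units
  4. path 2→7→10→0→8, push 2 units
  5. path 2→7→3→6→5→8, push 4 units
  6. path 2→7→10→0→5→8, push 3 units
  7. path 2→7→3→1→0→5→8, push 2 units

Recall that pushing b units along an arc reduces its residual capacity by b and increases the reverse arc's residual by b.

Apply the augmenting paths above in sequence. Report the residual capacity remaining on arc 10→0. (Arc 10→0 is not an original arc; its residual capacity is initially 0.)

after path 1 (2→0→8, push 32): res(10,0)=0
after path 2 (2→6→3→1→0→10→8, push 10): res(10,0)=10
after path 3 (2→7→10→8, push 19): res(10,0)=10
after path 4 (2→7→10→0→8, push 2): res(10,0)=8
after path 5 (2→7→3→6→5→8, push 4): res(10,0)=8
after path 6 (2→7→10→0→5→8, push 3): res(10,0)=5
after path 7 (2→7→3→1→0→5→8, push 2): res(10,0)=5

Residual capacity of (10,0): 5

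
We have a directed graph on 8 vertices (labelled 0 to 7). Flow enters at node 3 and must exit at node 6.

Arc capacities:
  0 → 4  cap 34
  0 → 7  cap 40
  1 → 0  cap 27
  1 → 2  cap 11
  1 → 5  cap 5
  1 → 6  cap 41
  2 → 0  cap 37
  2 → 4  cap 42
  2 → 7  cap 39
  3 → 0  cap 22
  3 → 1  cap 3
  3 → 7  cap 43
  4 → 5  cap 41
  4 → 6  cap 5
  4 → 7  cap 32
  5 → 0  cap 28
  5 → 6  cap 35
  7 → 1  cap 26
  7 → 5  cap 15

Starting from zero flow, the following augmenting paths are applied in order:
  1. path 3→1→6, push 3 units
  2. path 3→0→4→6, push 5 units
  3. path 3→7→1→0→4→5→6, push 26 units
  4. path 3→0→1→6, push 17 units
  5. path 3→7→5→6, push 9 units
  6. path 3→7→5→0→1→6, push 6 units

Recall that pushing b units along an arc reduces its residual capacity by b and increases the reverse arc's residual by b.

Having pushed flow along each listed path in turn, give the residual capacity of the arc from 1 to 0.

after path 1 (3→1→6, push 3): res(1,0)=27
after path 2 (3→0→4→6, push 5): res(1,0)=27
after path 3 (3→7→1→0→4→5→6, push 26): res(1,0)=1
after path 4 (3→0→1→6, push 17): res(1,0)=18
after path 5 (3→7→5→6, push 9): res(1,0)=18
after path 6 (3→7→5→0→1→6, push 6): res(1,0)=24

Residual capacity of (1,0): 24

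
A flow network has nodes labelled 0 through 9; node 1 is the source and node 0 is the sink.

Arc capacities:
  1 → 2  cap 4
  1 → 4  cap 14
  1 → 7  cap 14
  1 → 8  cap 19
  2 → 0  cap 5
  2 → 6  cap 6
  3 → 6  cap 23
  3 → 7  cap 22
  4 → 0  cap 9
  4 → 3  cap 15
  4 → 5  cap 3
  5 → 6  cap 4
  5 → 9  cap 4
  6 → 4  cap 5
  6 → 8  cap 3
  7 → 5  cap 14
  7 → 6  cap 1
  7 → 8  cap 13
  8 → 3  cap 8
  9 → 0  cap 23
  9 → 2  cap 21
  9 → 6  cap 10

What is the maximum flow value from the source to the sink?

augment #1: 1→2→0 bottleneck 4, total now 4
augment #2: 1→4→0 bottleneck 9, total now 13
augment #3: 1→4→5→9→0 bottleneck 3, total now 16
augment #4: 1→7→5→9→0 bottleneck 1, total now 17

Maximum flow value: 17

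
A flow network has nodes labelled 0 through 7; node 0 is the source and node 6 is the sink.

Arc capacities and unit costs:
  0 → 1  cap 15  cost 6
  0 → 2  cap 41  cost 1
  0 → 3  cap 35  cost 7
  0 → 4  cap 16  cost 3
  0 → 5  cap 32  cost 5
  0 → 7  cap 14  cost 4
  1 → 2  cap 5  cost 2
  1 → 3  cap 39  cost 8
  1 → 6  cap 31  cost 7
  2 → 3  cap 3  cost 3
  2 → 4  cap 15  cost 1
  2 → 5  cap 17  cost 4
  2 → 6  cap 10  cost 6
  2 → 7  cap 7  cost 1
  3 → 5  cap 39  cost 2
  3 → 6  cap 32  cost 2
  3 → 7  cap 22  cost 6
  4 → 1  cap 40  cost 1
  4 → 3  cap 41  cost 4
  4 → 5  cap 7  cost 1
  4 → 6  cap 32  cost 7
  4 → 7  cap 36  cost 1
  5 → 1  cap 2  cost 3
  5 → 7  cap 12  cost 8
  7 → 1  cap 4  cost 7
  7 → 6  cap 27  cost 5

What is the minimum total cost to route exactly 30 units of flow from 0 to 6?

shortest-cost path #1: 0→2→3→6 push 3 @ unit cost 6 (adds 18)
shortest-cost path #2: 0→2→6 push 10 @ unit cost 7 (adds 70)
shortest-cost path #3: 0→2→7→6 push 7 @ unit cost 7 (adds 49)
shortest-cost path #4: 0→2→4→7→6 push 10 @ unit cost 8 (adds 80)
total cost = 217

Minimum cost for 30 units: 217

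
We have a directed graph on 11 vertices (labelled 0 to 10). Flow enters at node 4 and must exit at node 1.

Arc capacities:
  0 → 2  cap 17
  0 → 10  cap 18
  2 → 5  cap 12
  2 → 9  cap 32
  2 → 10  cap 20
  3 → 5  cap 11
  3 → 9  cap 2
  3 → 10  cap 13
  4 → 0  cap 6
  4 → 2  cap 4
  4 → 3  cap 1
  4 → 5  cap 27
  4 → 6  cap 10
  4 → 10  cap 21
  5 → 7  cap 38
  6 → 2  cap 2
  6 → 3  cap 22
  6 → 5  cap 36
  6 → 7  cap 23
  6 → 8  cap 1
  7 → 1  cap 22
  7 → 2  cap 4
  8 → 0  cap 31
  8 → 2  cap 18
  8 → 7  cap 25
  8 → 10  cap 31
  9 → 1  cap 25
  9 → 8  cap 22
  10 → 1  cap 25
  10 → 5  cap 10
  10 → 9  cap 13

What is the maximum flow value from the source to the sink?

augment #1: 4→10→1 bottleneck 21, total now 21
augment #2: 4→0→10→1 bottleneck 4, total now 25
augment #3: 4→2→9→1 bottleneck 4, total now 29
augment #4: 4→3→9→1 bottleneck 1, total now 30
augment #5: 4→5→7→1 bottleneck 22, total now 52
augment #6: 4→0→2→9→1 bottleneck 2, total now 54
augment #7: 4→6→2→9→1 bottleneck 2, total now 56
augment #8: 4→6→3→9→1 bottleneck 1, total now 57
augment #9: 4→5→7→2→9→1 bottleneck 4, total now 61
augment #10: 4→6→3→10→9→1 bottleneck 7, total now 68

Maximum flow value: 68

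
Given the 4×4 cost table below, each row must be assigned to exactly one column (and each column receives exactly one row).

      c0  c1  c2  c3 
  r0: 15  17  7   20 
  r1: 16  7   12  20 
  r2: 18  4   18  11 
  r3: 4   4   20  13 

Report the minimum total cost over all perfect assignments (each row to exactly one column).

Minimum assignment cost: 29

optimal assignment: row0→col2 (cost 7), row1→col1 (cost 7), row2→col3 (cost 11), row3→col0 (cost 4)
total = 7 + 7 + 11 + 4 = 29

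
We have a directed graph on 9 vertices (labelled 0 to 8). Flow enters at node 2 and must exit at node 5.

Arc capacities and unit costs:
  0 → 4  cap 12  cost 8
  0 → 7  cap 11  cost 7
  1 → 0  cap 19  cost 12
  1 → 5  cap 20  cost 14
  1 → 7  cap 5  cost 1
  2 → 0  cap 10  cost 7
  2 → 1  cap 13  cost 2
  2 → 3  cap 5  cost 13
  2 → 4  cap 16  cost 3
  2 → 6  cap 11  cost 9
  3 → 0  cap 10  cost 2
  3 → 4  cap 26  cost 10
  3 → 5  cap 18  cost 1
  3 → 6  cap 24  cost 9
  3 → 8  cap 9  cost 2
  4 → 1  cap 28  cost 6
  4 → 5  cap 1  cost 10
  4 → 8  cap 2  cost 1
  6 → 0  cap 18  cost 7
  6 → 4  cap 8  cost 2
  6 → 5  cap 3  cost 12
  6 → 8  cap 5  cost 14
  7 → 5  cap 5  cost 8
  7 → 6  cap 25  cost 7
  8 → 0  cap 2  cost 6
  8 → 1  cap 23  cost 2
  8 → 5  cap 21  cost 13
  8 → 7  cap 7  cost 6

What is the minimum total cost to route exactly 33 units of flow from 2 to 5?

Minimum cost for 33 units: 570

shortest-cost path #1: 2→1→7→5 push 5 @ unit cost 11 (adds 55)
shortest-cost path #2: 2→4→5 push 1 @ unit cost 13 (adds 13)
shortest-cost path #3: 2→3→5 push 5 @ unit cost 14 (adds 70)
shortest-cost path #4: 2→1→5 push 8 @ unit cost 16 (adds 128)
shortest-cost path #5: 2→4→8→5 push 2 @ unit cost 17 (adds 34)
shortest-cost path #6: 2→6→5 push 3 @ unit cost 21 (adds 63)
shortest-cost path #7: 2→4→1→5 push 9 @ unit cost 23 (adds 207)
total cost = 570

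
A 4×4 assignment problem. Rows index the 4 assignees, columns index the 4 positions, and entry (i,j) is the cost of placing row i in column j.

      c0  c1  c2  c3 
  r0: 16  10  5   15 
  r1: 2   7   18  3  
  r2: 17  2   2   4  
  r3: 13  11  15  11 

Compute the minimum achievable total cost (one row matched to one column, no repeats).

optimal assignment: row0→col2 (cost 5), row1→col0 (cost 2), row2→col1 (cost 2), row3→col3 (cost 11)
total = 5 + 2 + 2 + 11 = 20

Minimum assignment cost: 20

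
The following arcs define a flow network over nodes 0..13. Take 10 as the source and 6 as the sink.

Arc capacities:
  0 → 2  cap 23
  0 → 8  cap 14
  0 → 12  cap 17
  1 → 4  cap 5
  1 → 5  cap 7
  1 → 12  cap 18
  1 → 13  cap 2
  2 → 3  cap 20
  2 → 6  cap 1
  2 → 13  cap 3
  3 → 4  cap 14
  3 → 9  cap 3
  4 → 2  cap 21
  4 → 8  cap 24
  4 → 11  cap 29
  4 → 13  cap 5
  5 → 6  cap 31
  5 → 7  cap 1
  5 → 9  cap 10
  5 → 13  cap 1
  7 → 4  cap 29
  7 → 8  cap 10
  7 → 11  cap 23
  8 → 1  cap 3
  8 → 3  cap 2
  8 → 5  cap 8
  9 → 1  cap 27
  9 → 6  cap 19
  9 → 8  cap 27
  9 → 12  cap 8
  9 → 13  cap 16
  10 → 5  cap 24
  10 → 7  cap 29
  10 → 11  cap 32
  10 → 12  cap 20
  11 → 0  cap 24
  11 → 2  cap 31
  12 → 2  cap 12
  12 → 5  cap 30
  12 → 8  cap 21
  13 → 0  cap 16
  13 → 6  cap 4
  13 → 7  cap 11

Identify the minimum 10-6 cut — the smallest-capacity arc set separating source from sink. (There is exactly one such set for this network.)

augment #1: 10→5→6 push 24
augment #2: 10→11→2→6 push 1
augment #3: 10→12→5→6 push 7
augment #4: 10→7→4→13→6 push 4
augment #5: 10→12→5→9→6 push 10
augment #6: 10→7→8→3→9→6 push 2
augment #7: 10→11→2→3→9→6 push 1
max flow = 49; residual-reachable set from 10 gives S-side
cut edges (S→T): {(2,6), (3,9), (5,6), (5,9), (13,6)} total cap 49

Min-cut arcs: {(2,6), (3,9), (5,6), (5,9), (13,6)} (total capacity 49)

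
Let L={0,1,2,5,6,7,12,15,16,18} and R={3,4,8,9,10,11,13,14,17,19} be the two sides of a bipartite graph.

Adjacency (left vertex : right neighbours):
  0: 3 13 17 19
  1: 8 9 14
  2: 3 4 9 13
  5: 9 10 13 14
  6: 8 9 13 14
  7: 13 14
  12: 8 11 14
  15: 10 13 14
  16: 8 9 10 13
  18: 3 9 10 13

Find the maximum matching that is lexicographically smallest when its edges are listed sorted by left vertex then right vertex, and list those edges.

|M| = 9 (so the lex-smallest maximum matching has 9 edges)
process left vertices in ascending order; for each, take the smallest-labelled available neighbour that still permits 9 edges overall, or leave it unmatched if none does
lex-smallest matching: {0-17, 1-8, 2-4, 5-9, 6-13, 7-14, 12-11, 15-10, 18-3}

Lex-smallest maximum matching: {(0,17), (1,8), (2,4), (5,9), (6,13), (7,14), (12,11), (15,10), (18,3)}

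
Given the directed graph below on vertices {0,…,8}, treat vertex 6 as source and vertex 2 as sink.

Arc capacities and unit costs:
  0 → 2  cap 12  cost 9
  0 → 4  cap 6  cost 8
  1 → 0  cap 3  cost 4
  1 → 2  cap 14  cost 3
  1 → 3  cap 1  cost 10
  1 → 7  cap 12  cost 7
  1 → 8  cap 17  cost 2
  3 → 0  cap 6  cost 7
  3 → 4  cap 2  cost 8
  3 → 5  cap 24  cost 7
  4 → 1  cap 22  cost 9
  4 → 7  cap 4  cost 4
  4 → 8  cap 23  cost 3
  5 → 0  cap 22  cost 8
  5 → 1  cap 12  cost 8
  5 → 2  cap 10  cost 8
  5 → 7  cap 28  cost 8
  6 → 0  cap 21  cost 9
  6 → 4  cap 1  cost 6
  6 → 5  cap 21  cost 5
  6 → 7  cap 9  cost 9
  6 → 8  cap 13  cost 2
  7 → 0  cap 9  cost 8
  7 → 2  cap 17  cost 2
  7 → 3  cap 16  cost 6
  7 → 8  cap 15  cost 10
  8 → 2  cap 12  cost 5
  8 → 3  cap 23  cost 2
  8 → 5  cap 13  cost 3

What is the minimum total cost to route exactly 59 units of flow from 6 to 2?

Minimum cost for 59 units: 798

shortest-cost path #1: 6→8→2 push 12 @ unit cost 7 (adds 84)
shortest-cost path #2: 6→7→2 push 9 @ unit cost 11 (adds 99)
shortest-cost path #3: 6→4→7→2 push 1 @ unit cost 12 (adds 12)
shortest-cost path #4: 6→5→2 push 10 @ unit cost 13 (adds 130)
shortest-cost path #5: 6→5→7→2 push 7 @ unit cost 15 (adds 105)
shortest-cost path #6: 6→5→1→2 push 4 @ unit cost 16 (adds 64)
shortest-cost path #7: 6→8→5→1→2 push 1 @ unit cost 16 (adds 16)
shortest-cost path #8: 6→0→2 push 12 @ unit cost 18 (adds 216)
shortest-cost path #9: 6→0→4→7→5→1→2 push 3 @ unit cost 24 (adds 72)
total cost = 798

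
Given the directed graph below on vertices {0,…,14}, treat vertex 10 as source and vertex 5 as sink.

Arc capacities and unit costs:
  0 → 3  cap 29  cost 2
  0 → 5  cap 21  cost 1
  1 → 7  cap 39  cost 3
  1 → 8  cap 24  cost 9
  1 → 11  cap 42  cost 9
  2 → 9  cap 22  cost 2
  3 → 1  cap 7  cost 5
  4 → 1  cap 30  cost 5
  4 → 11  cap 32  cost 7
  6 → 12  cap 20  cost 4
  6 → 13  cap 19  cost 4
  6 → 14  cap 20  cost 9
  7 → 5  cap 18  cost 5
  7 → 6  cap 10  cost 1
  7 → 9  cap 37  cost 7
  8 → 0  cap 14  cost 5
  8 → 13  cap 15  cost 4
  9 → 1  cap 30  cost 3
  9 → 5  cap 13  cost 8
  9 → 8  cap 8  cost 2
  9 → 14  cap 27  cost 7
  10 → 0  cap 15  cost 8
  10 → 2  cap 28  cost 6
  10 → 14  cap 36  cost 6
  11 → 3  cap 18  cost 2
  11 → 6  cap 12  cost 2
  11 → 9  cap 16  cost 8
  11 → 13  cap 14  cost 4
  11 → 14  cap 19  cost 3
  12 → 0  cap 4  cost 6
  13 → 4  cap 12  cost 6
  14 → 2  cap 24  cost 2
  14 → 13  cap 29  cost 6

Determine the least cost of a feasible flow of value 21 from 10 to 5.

Minimum cost for 21 units: 231

shortest-cost path #1: 10→0→5 push 15 @ unit cost 9 (adds 135)
shortest-cost path #2: 10→2→9→5 push 6 @ unit cost 16 (adds 96)
total cost = 231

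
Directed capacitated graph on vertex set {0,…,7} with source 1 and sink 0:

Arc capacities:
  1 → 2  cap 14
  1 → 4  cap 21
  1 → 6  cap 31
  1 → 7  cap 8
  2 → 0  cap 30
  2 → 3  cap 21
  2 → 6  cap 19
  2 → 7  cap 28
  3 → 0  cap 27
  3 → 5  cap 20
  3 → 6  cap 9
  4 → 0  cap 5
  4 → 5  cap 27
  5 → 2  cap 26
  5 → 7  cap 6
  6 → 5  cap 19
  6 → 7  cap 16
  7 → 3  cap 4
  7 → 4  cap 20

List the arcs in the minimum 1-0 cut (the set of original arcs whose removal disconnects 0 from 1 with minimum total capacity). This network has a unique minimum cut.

Min-cut arcs: {(1,2), (4,0), (5,2), (7,3)} (total capacity 49)

augment #1: 1→2→0 push 14
augment #2: 1→4→0 push 5
augment #3: 1→7→3→0 push 4
augment #4: 1→4→5→2→0 push 16
augment #5: 1→6→5→2→3→0 push 10
max flow = 49; residual-reachable set from 1 gives S-side
cut edges (S→T): {(1,2), (4,0), (5,2), (7,3)} total cap 49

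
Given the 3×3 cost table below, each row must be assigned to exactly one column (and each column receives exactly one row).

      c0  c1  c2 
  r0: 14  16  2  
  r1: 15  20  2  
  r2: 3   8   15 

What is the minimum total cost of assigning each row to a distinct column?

optimal assignment: row0→col1 (cost 16), row1→col2 (cost 2), row2→col0 (cost 3)
total = 16 + 2 + 3 = 21

Minimum assignment cost: 21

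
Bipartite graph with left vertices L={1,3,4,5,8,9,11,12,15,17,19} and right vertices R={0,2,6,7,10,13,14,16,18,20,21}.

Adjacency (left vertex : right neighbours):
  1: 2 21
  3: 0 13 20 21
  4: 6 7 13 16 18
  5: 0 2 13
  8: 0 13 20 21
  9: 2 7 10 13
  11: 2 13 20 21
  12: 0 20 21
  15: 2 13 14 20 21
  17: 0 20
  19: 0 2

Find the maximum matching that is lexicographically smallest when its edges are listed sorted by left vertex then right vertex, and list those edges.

Lex-smallest maximum matching: {(1,2), (3,0), (4,6), (5,13), (8,20), (9,7), (11,21), (15,14)}

|M| = 8 (so the lex-smallest maximum matching has 8 edges)
process left vertices in ascending order; for each, take the smallest-labelled available neighbour that still permits 8 edges overall, or leave it unmatched if none does
lex-smallest matching: {1-2, 3-0, 4-6, 5-13, 8-20, 9-7, 11-21, 15-14}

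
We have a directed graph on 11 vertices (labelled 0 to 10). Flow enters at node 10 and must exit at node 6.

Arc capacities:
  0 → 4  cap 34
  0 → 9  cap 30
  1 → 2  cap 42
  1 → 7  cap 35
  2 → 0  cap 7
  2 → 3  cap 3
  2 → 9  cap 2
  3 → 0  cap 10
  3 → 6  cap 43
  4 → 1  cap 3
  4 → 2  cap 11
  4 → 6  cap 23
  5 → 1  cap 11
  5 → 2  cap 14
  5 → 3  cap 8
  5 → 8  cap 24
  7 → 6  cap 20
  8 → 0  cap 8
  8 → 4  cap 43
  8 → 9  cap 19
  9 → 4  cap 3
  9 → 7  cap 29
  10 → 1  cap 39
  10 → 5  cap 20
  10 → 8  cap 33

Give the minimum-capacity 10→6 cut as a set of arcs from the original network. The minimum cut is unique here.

augment #1: 10→1→7→6 push 20
augment #2: 10→5→3→6 push 8
augment #3: 10→8→4→6 push 23
augment #4: 10→1→2→3→6 push 3
max flow = 54; residual-reachable set from 10 gives S-side
cut edges (S→T): {(2,3), (4,6), (5,3), (7,6)} total cap 54

Min-cut arcs: {(2,3), (4,6), (5,3), (7,6)} (total capacity 54)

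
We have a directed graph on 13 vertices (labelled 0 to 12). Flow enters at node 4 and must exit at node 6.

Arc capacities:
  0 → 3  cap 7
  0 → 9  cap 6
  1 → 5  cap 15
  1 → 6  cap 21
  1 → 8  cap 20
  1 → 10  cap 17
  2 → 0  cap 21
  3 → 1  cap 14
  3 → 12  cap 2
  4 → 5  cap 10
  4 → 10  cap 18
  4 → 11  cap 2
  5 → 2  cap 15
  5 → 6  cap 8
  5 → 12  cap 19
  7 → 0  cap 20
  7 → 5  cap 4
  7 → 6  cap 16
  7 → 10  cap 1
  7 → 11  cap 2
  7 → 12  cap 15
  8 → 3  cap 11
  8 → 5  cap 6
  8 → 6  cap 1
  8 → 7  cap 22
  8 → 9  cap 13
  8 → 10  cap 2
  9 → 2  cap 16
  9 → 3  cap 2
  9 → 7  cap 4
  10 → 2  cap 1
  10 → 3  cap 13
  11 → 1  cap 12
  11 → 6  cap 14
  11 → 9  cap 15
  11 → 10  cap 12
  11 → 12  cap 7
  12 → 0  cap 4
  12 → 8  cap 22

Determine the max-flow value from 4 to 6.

Maximum flow value: 26

augment #1: 4→5→6 bottleneck 8, total now 8
augment #2: 4→11→6 bottleneck 2, total now 10
augment #3: 4→5→12→8→6 bottleneck 1, total now 11
augment #4: 4→10→3→1→6 bottleneck 13, total now 24
augment #5: 4→5→12→8→7→6 bottleneck 1, total now 25
augment #6: 4→10→2→0→3→1→6 bottleneck 1, total now 26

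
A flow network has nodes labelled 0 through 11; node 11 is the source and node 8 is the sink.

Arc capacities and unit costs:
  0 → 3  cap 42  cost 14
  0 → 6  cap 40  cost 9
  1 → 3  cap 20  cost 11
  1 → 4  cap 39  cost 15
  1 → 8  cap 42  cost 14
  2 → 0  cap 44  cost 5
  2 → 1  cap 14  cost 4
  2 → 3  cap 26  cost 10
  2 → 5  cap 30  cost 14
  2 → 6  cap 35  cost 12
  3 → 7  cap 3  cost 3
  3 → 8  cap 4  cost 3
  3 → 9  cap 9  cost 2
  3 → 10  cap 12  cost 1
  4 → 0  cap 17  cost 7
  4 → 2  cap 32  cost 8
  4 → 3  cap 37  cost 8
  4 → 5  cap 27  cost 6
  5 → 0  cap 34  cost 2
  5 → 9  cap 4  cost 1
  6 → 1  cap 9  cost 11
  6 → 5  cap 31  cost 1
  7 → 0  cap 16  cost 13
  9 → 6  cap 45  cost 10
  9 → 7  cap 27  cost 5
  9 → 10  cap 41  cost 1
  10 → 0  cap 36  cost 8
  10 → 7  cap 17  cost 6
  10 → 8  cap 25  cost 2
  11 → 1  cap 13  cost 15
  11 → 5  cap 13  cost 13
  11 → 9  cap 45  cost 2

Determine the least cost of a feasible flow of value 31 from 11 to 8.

shortest-cost path #1: 11→9→10→8 push 25 @ unit cost 5 (adds 125)
shortest-cost path #2: 11→9→10→0→3→8 push 4 @ unit cost 28 (adds 112)
shortest-cost path #3: 11→1→8 push 2 @ unit cost 29 (adds 58)
total cost = 295

Minimum cost for 31 units: 295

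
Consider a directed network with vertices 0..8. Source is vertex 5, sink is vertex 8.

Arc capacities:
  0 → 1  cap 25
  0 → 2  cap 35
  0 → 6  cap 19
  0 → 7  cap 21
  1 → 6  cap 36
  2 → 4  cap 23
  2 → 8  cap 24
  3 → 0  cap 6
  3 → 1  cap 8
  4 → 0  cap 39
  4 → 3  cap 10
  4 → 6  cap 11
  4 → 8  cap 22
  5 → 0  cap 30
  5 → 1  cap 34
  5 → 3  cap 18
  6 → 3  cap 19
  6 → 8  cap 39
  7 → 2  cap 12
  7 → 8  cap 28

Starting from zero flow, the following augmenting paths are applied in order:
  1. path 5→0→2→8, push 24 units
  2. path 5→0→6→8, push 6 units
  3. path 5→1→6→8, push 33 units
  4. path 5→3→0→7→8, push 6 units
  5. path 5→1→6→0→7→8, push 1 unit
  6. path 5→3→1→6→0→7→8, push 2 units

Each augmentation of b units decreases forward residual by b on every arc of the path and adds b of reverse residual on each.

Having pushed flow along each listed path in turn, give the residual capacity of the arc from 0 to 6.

after path 1 (5→0→2→8, push 24): res(0,6)=19
after path 2 (5→0→6→8, push 6): res(0,6)=13
after path 3 (5→1→6→8, push 33): res(0,6)=13
after path 4 (5→3→0→7→8, push 6): res(0,6)=13
after path 5 (5→1→6→0→7→8, push 1): res(0,6)=14
after path 6 (5→3→1→6→0→7→8, push 2): res(0,6)=16

Residual capacity of (0,6): 16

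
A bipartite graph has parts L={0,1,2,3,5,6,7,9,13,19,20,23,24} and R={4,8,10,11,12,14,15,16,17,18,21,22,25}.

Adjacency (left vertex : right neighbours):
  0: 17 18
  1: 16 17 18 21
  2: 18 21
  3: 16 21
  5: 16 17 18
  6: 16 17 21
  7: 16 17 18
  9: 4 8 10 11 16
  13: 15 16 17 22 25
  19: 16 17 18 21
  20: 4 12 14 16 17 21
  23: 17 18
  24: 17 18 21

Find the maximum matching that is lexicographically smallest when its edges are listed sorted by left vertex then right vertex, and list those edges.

|M| = 7 (so the lex-smallest maximum matching has 7 edges)
process left vertices in ascending order; for each, take the smallest-labelled available neighbour that still permits 7 edges overall, or leave it unmatched if none does
lex-smallest matching: {0-17, 1-16, 2-18, 3-21, 9-4, 13-15, 20-12}

Lex-smallest maximum matching: {(0,17), (1,16), (2,18), (3,21), (9,4), (13,15), (20,12)}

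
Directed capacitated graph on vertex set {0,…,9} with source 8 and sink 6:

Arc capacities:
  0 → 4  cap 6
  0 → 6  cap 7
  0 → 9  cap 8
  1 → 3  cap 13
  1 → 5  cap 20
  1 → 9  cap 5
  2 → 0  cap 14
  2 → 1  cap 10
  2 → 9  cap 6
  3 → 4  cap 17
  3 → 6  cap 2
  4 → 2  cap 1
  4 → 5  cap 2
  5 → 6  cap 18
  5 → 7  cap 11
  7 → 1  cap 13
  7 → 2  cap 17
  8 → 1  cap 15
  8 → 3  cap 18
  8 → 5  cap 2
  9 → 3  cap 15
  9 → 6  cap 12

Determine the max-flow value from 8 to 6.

Maximum flow value: 22

augment #1: 8→3→6 bottleneck 2, total now 2
augment #2: 8→5→6 bottleneck 2, total now 4
augment #3: 8→1→5→6 bottleneck 15, total now 19
augment #4: 8→3→4→5→6 bottleneck 1, total now 20
augment #5: 8→3→4→2→0→6 bottleneck 1, total now 21
augment #6: 8→3→4→5→1→9→6 bottleneck 1, total now 22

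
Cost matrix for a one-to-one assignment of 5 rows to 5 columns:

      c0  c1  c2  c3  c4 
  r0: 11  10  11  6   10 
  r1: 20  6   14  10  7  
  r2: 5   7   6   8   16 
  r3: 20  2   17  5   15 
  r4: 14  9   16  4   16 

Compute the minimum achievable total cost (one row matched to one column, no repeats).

Minimum assignment cost: 29

optimal assignment: row0→col2 (cost 11), row1→col4 (cost 7), row2→col0 (cost 5), row3→col1 (cost 2), row4→col3 (cost 4)
total = 11 + 7 + 5 + 2 + 4 = 29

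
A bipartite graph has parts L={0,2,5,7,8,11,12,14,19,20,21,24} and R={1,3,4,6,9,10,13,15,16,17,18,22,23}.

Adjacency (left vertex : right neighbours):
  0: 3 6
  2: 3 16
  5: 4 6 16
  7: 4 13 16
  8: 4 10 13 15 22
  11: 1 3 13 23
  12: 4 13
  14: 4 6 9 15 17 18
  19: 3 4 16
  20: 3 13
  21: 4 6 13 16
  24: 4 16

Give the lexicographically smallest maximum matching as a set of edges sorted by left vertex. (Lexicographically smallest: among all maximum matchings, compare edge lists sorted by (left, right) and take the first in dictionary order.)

Lex-smallest maximum matching: {(0,3), (2,16), (5,4), (7,13), (8,10), (11,1), (14,9), (21,6)}

|M| = 8 (so the lex-smallest maximum matching has 8 edges)
process left vertices in ascending order; for each, take the smallest-labelled available neighbour that still permits 8 edges overall, or leave it unmatched if none does
lex-smallest matching: {0-3, 2-16, 5-4, 7-13, 8-10, 11-1, 14-9, 21-6}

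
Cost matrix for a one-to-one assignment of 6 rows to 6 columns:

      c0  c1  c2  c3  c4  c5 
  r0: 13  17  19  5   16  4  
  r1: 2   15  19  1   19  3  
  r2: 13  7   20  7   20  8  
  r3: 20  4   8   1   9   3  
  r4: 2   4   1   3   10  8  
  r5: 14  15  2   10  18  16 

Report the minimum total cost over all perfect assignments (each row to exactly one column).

Minimum assignment cost: 25

optimal assignment: row0→col5 (cost 4), row1→col3 (cost 1), row2→col1 (cost 7), row3→col4 (cost 9), row4→col0 (cost 2), row5→col2 (cost 2)
total = 4 + 1 + 7 + 9 + 2 + 2 = 25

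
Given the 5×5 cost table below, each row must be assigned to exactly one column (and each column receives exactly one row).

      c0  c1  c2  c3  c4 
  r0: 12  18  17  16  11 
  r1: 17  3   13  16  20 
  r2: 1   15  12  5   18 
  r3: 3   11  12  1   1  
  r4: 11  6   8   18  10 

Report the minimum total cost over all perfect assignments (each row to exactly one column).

Minimum assignment cost: 24

optimal assignment: row0→col4 (cost 11), row1→col1 (cost 3), row2→col0 (cost 1), row3→col3 (cost 1), row4→col2 (cost 8)
total = 11 + 3 + 1 + 1 + 8 = 24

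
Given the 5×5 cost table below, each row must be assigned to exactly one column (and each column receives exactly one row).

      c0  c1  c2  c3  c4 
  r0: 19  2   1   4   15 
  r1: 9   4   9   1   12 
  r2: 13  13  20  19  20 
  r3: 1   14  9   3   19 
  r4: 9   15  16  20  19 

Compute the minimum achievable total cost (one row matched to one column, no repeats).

optimal assignment: row0→col2 (cost 1), row1→col3 (cost 1), row2→col1 (cost 13), row3→col0 (cost 1), row4→col4 (cost 19)
total = 1 + 1 + 13 + 1 + 19 = 35

Minimum assignment cost: 35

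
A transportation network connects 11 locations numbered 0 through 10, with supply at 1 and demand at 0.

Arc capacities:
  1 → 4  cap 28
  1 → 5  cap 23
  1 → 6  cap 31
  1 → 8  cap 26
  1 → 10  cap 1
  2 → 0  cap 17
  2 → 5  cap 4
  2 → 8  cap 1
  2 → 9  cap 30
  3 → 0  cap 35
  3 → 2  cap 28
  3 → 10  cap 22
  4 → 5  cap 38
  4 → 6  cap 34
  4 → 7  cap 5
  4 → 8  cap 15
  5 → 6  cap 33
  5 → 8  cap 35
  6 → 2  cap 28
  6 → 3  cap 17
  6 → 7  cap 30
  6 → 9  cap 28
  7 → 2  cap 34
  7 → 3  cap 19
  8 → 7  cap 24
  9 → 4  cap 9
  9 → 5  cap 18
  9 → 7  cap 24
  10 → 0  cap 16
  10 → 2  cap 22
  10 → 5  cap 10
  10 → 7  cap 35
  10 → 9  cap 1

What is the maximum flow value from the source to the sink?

augment #1: 1→10→0 bottleneck 1, total now 1
augment #2: 1→6→2→0 bottleneck 17, total now 18
augment #3: 1→6→3→0 bottleneck 14, total now 32
augment #4: 1→4→6→3→0 bottleneck 3, total now 35
augment #5: 1→4→7→3→0 bottleneck 5, total now 40
augment #6: 1→8→7→3→0 bottleneck 13, total now 53
augment #7: 1→8→7→3→10→0 bottleneck 1, total now 54

Maximum flow value: 54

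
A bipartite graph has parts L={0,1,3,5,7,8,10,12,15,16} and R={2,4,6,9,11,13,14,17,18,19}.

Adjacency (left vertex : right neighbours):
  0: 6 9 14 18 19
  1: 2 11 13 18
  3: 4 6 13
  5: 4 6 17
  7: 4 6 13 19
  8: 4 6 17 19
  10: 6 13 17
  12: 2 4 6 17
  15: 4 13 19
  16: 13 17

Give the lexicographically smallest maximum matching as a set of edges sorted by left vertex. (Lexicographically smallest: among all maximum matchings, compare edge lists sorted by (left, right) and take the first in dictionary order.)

|M| = 8 (so the lex-smallest maximum matching has 8 edges)
process left vertices in ascending order; for each, take the smallest-labelled available neighbour that still permits 8 edges overall, or leave it unmatched if none does
lex-smallest matching: {0-9, 1-11, 3-4, 5-6, 7-13, 8-17, 12-2, 15-19}

Lex-smallest maximum matching: {(0,9), (1,11), (3,4), (5,6), (7,13), (8,17), (12,2), (15,19)}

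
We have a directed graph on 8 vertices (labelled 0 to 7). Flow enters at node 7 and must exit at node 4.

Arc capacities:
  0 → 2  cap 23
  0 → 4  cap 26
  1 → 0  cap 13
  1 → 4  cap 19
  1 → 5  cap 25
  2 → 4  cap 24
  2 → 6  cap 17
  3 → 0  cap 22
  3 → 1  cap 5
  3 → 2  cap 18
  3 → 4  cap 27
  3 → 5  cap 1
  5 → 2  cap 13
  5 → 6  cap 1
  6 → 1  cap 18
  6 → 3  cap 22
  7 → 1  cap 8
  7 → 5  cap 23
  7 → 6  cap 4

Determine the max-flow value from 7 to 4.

Maximum flow value: 26

augment #1: 7→1→4 bottleneck 8, total now 8
augment #2: 7→5→2→4 bottleneck 13, total now 21
augment #3: 7→6→1→4 bottleneck 4, total now 25
augment #4: 7→5→6→1→4 bottleneck 1, total now 26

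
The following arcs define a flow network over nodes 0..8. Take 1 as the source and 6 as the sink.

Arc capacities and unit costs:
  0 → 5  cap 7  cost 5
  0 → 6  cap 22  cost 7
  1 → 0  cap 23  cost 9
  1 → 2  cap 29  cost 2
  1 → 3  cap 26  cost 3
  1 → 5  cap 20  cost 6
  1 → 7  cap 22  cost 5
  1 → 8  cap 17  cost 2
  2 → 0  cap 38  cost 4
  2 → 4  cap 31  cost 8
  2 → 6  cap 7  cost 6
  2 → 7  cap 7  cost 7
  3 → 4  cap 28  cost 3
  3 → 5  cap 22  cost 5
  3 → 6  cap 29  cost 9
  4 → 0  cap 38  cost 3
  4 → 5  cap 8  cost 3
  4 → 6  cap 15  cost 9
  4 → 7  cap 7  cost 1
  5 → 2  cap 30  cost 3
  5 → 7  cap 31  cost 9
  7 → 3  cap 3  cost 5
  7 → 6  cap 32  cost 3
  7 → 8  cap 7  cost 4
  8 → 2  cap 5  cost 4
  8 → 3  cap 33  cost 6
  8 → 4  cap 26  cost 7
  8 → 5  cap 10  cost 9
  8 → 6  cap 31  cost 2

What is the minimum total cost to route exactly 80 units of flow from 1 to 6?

shortest-cost path #1: 1→8→6 push 17 @ unit cost 4 (adds 68)
shortest-cost path #2: 1→2→6 push 7 @ unit cost 8 (adds 56)
shortest-cost path #3: 1→7→6 push 22 @ unit cost 8 (adds 176)
shortest-cost path #4: 1→3→4→7→6 push 7 @ unit cost 10 (adds 70)
shortest-cost path #5: 1→3→6 push 19 @ unit cost 12 (adds 228)
shortest-cost path #6: 1→2→7→6 push 3 @ unit cost 12 (adds 36)
shortest-cost path #7: 1→2→0→6 push 5 @ unit cost 13 (adds 65)
total cost = 699

Minimum cost for 80 units: 699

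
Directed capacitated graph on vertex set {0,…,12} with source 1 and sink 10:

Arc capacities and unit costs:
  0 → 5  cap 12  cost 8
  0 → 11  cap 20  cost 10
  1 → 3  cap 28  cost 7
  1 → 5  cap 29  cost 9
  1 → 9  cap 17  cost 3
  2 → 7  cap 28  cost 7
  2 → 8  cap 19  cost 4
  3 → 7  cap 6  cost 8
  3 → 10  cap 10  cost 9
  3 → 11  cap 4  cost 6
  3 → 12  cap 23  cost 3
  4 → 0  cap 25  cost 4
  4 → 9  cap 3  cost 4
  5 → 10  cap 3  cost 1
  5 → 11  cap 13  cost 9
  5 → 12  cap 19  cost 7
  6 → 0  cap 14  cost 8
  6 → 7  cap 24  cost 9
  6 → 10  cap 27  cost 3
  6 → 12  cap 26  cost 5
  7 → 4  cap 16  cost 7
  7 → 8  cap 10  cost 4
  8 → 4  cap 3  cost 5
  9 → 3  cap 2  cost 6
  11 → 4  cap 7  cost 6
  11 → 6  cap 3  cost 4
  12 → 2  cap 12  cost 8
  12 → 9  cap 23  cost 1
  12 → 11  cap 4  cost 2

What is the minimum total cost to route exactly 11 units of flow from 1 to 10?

Minimum cost for 11 units: 158

shortest-cost path #1: 1→5→10 push 3 @ unit cost 10 (adds 30)
shortest-cost path #2: 1→3→10 push 8 @ unit cost 16 (adds 128)
total cost = 158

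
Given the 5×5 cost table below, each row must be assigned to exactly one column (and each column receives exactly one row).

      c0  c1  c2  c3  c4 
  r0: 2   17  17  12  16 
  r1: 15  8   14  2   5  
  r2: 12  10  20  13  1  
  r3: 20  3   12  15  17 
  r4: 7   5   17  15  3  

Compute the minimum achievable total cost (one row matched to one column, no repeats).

optimal assignment: row0→col0 (cost 2), row1→col3 (cost 2), row2→col4 (cost 1), row3→col2 (cost 12), row4→col1 (cost 5)
total = 2 + 2 + 1 + 12 + 5 = 22

Minimum assignment cost: 22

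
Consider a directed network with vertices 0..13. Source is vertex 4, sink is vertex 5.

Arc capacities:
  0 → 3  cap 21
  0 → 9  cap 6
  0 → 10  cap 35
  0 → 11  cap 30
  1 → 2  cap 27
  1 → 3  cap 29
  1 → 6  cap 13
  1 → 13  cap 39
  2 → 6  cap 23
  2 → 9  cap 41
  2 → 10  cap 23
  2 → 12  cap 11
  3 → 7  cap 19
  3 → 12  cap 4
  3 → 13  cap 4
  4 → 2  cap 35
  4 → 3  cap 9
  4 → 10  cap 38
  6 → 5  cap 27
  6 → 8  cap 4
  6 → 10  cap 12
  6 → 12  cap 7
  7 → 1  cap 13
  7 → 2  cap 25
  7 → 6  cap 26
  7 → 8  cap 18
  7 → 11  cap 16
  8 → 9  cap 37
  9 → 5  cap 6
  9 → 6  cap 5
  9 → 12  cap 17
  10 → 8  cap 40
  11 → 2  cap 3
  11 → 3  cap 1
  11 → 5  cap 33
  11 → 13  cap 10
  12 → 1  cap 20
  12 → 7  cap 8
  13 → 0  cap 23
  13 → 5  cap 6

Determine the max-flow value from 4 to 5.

Maximum flow value: 70

augment #1: 4→2→6→5 bottleneck 23, total now 23
augment #2: 4→2→9→5 bottleneck 6, total now 29
augment #3: 4→3→13→5 bottleneck 4, total now 33
augment #4: 4→2→9→6→5 bottleneck 4, total now 37
augment #5: 4→3→7→11→5 bottleneck 5, total now 42
augment #6: 4→2→12→1→13→5 bottleneck 2, total now 44
augment #7: 4→10→8→9→12→7→11→5 bottleneck 8, total now 52
augment #8: 4→10→8→9→12→1→3→7→11→5 bottleneck 3, total now 55
augment #9: 4→10→8→9→12→1→13→0→11→5 bottleneck 6, total now 61
augment #10: 4→10→8→9→2→12→1→13→0→11→5 bottleneck 9, total now 70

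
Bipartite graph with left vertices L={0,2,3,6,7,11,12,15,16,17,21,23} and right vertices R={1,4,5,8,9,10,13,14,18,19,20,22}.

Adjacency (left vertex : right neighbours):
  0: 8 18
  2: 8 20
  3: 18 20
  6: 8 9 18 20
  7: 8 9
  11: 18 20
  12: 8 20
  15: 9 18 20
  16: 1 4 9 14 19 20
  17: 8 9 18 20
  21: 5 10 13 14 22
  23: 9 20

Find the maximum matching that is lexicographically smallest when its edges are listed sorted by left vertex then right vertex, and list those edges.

Lex-smallest maximum matching: {(0,8), (2,20), (3,18), (6,9), (16,1), (21,5)}

|M| = 6 (so the lex-smallest maximum matching has 6 edges)
process left vertices in ascending order; for each, take the smallest-labelled available neighbour that still permits 6 edges overall, or leave it unmatched if none does
lex-smallest matching: {0-8, 2-20, 3-18, 6-9, 16-1, 21-5}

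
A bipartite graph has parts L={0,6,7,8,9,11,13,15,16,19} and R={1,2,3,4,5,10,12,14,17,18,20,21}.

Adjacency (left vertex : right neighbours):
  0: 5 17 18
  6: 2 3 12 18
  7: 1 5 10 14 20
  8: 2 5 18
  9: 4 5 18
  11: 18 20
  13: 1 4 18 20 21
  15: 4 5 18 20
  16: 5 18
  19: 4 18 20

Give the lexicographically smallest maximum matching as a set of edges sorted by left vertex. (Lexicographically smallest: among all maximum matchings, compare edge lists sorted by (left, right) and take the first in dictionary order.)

|M| = 9 (so the lex-smallest maximum matching has 9 edges)
process left vertices in ascending order; for each, take the smallest-labelled available neighbour that still permits 9 edges overall, or leave it unmatched if none does
lex-smallest matching: {0-17, 6-3, 7-1, 8-2, 9-4, 11-18, 13-21, 15-5, 19-20}

Lex-smallest maximum matching: {(0,17), (6,3), (7,1), (8,2), (9,4), (11,18), (13,21), (15,5), (19,20)}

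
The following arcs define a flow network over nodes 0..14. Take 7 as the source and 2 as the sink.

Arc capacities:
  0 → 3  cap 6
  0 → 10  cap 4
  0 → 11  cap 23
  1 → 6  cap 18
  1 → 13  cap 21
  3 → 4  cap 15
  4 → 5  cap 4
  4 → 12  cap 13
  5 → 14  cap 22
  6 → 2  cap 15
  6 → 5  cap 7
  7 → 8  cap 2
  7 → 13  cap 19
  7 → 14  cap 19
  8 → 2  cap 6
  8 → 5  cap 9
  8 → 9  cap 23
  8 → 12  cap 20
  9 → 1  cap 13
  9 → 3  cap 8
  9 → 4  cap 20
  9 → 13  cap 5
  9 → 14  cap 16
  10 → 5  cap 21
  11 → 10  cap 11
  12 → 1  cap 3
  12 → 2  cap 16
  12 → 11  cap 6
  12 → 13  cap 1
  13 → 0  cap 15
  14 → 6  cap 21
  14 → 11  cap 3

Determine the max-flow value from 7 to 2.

Maximum flow value: 23

augment #1: 7→8→2 bottleneck 2, total now 2
augment #2: 7→14→6→2 bottleneck 15, total now 17
augment #3: 7→13→0→3→4→12→2 bottleneck 6, total now 23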